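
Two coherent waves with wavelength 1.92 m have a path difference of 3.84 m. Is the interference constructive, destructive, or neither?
constructive — path difference = 2λ, a whole number of wavelengths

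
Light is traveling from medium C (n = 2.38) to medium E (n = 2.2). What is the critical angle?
θc = arcsin(n₂/n₁) = 67.57°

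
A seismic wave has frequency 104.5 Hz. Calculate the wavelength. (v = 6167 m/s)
λ = v/f = 59.01 m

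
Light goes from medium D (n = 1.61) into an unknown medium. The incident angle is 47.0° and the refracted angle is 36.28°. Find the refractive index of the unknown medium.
n₂ = n₁·sin θ₁ / sin θ₂ = 1.99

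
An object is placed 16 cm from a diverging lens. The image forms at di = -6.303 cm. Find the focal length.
1/f = 1/do + 1/di → f = -10.4 cm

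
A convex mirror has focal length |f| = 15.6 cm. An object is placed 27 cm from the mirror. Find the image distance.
f = −15.6 cm (convex); 1/di = 1/f − 1/do → di = -9.887 cm (virtual image, behind mirror)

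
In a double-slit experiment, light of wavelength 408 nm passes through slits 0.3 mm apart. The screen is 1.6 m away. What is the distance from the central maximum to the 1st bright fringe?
y = mλL/d = 2.176 mm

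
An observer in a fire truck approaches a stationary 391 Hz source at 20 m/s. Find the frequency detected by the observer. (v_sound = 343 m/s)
f_obs = f·(v + v_o)/v = 413.8 Hz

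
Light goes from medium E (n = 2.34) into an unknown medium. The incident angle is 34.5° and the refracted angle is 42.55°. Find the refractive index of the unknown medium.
n₂ = n₁·sin θ₁ / sin θ₂ = 1.96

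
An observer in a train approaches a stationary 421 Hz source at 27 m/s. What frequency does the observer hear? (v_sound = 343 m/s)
f_obs = f·(v + v_o)/v = 454.1 Hz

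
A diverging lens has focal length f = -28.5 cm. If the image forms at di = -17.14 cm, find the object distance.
1/do = 1/f − 1/di → do = 43 cm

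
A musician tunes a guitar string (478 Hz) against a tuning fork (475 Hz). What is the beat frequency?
3 Hz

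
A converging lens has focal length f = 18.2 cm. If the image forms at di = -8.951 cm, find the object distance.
1/do = 1/f − 1/di → do = 6 cm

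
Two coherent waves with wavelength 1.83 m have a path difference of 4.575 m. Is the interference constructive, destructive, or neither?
destructive — path difference = 2.5λ, an odd multiple of λ/2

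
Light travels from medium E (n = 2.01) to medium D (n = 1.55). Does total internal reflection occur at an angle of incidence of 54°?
θc = arcsin(n₂/n₁) = 50.46°; 54° > θc, so yes — total internal reflection.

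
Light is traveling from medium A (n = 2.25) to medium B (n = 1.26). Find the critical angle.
θc = arcsin(n₂/n₁) = 34.06°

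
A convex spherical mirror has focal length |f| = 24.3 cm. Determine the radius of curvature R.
R = 2|f| = 48.6 cm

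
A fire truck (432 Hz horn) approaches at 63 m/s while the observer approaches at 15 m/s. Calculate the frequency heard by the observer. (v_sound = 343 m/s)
f_obs = f·(v + v_o)/(v − v_s) = 552.3 Hz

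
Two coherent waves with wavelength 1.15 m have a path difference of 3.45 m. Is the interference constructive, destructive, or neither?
constructive — path difference = 3λ, a whole number of wavelengths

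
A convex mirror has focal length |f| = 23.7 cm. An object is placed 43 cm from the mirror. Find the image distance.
f = −23.7 cm (convex); 1/di = 1/f − 1/do → di = -15.28 cm (virtual image, behind mirror)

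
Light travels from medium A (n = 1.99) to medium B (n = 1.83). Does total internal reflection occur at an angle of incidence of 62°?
θc = arcsin(n₂/n₁) = 66.87°; 62° < θc, so no — the ray refracts.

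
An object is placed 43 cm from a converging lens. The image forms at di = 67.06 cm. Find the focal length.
1/f = 1/do + 1/di → f = 26.2 cm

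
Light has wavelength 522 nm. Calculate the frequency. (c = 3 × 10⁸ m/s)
f = c/λ = 5.747 × 10¹⁴ Hz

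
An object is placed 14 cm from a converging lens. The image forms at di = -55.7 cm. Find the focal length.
1/f = 1/do + 1/di → f = 18.7 cm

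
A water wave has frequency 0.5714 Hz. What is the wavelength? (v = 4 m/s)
λ = v/f = 7 m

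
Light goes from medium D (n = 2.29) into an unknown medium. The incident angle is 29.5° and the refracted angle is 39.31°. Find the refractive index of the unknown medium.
n₂ = n₁·sin θ₁ / sin θ₂ = 1.78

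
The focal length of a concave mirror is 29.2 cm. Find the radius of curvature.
R = 2|f| = 58.4 cm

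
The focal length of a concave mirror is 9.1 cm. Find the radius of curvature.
R = 2|f| = 18.2 cm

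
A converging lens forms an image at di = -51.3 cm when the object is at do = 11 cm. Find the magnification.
M = −di/do = 4.664 (upright image)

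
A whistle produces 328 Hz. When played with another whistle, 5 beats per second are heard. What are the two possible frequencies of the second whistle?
f₂ = 328 ± 5 Hz → 333 Hz or 323 Hz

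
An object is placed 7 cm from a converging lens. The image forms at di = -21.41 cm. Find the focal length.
1/f = 1/do + 1/di → f = 10.4 cm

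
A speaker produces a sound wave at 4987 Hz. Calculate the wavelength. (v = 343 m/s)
λ = v/f = 0.06878 m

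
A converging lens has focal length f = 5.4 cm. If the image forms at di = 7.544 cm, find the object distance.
1/do = 1/f − 1/di → do = 19 cm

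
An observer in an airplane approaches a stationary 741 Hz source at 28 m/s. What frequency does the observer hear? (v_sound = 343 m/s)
f_obs = f·(v + v_o)/v = 801.5 Hz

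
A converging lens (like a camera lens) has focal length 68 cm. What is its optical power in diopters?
P = 1/f = 1.471 D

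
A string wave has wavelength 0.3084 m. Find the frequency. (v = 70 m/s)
f = v/λ = 227 Hz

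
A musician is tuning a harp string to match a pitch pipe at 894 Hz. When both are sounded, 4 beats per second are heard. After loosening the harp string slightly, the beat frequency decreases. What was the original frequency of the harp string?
898 Hz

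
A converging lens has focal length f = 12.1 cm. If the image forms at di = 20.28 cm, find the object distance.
1/do = 1/f − 1/di → do = 30 cm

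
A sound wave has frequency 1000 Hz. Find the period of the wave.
T = 1/f = 0.001 s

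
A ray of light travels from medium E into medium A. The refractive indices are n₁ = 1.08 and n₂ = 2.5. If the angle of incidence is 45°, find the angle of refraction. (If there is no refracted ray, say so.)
sin θ₂ = (n₁/n₂)·sin θ₁ = 0.3055 → θ₂ = 17.79°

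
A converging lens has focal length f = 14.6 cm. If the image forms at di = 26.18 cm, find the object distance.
1/do = 1/f − 1/di → do = 33.01 cm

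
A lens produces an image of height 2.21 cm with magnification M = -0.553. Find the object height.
ho = |hi|/|M| = 3.996 cm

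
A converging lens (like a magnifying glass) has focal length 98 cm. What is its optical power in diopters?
P = 1/f = 1.02 D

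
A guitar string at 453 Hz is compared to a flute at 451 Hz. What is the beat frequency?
2 Hz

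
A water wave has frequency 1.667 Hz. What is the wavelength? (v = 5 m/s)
λ = v/f = 2.999 m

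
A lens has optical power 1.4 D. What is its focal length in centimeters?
f = 1/P = 71.43 cm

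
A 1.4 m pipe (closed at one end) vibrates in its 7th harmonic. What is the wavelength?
λₙ = 4L/n = 0.8 m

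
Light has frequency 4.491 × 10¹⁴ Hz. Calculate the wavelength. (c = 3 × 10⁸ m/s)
λ = c/f = 668 nm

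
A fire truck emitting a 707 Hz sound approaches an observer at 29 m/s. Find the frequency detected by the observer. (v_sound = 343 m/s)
f_obs = f·v/(v − v_s) = 772.3 Hz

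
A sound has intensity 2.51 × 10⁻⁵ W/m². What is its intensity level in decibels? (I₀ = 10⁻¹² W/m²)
β = 10·log₁₀(I/I₀) = 74 dB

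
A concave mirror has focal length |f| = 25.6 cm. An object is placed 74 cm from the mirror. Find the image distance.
f = +25.6 cm (concave); 1/di = 1/f − 1/do → di = 39.14 cm (real image, in front of mirror)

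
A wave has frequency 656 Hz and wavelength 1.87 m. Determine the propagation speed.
v = fλ = 1227 m/s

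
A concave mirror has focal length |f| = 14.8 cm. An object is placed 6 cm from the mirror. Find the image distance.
f = +14.8 cm (concave); 1/di = 1/f − 1/do → di = -10.09 cm (virtual image, behind mirror)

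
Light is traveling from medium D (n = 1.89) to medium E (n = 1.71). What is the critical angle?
θc = arcsin(n₂/n₁) = 64.79°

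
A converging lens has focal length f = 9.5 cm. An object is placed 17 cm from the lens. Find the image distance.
1/di = 1/f − 1/do → di = 21.53 cm (real image)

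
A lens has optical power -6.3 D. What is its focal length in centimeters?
f = 1/P = -15.87 cm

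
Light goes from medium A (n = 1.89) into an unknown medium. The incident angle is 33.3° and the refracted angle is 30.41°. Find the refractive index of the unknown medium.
n₂ = n₁·sin θ₁ / sin θ₂ = 2.05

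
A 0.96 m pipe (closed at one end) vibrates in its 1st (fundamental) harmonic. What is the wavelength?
λₙ = 4L/n = 3.84 m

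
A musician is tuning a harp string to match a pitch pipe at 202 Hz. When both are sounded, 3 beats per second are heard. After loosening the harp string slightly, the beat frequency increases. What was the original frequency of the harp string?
199 Hz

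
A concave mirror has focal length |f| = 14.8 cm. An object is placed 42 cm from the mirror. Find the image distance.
f = +14.8 cm (concave); 1/di = 1/f − 1/do → di = 22.85 cm (real image, in front of mirror)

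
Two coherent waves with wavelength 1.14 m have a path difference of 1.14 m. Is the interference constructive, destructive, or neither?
constructive — path difference = 1λ, a whole number of wavelengths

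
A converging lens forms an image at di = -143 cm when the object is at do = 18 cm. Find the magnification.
M = −di/do = 7.944 (upright image)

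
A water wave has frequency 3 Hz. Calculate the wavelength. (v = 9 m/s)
λ = v/f = 3 m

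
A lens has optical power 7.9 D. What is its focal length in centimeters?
f = 1/P = 12.66 cm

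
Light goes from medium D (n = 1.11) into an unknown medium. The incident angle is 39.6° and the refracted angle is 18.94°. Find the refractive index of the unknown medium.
n₂ = n₁·sin θ₁ / sin θ₂ = 2.18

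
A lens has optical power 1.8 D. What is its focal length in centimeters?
f = 1/P = 55.56 cm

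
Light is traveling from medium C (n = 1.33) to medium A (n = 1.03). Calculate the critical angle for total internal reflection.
θc = arcsin(n₂/n₁) = 50.75°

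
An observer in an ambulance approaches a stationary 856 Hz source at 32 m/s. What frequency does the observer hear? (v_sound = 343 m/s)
f_obs = f·(v + v_o)/v = 935.9 Hz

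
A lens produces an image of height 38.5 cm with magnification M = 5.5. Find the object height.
ho = |hi|/|M| = 7 cm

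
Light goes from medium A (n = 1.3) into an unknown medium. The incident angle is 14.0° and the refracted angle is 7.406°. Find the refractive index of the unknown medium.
n₂ = n₁·sin θ₁ / sin θ₂ = 2.44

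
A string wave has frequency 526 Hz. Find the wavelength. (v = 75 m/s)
λ = v/f = 0.1426 m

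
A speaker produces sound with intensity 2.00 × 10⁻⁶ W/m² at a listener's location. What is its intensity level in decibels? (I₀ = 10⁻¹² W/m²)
β = 10·log₁₀(I/I₀) = 63.01 dB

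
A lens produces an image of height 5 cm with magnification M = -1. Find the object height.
ho = |hi|/|M| = 5 cm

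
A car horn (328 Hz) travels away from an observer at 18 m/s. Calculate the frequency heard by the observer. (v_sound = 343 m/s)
f_obs = f·v/(v + v_s) = 311.6 Hz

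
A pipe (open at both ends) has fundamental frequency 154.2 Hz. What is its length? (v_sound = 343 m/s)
L = v/(2f₁) = 1.112 m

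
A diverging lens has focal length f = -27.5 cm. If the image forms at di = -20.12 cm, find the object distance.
1/do = 1/f − 1/di → do = 74.97 cm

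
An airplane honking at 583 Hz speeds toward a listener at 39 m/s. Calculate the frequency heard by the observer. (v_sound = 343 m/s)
f_obs = f·v/(v − v_s) = 657.8 Hz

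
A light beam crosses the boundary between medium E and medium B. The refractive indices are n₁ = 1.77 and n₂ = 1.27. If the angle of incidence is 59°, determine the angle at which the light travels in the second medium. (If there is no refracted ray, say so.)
sin θ₂ = (n₁/n₂)·sin θ₁ = 1.195 > 1, so there is no refracted ray — the light undergoes total internal reflection.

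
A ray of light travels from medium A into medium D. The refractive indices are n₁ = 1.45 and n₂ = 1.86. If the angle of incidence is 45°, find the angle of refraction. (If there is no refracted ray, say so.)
sin θ₂ = (n₁/n₂)·sin θ₁ = 0.5512 → θ₂ = 33.45°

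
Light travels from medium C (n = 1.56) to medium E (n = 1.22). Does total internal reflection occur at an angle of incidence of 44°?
θc = arcsin(n₂/n₁) = 51.45°; 44° < θc, so no — the ray refracts.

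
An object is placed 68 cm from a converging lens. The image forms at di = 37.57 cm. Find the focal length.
1/f = 1/do + 1/di → f = 24.2 cm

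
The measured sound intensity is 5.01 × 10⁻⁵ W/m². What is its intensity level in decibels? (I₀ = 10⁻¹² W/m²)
β = 10·log₁₀(I/I₀) = 77 dB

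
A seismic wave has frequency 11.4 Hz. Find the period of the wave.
T = 1/f = 0.08772 s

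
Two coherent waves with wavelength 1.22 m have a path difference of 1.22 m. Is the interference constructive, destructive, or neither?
constructive — path difference = 1λ, a whole number of wavelengths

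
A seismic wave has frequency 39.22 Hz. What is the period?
T = 1/f = 0.0255 s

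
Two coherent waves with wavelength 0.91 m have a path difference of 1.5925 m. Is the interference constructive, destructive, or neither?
neither (partial) — path difference = 1.75λ, neither a whole number of wavelengths nor an odd multiple of λ/2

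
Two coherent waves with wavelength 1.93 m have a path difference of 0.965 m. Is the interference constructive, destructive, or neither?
destructive — path difference = 0.5λ, an odd multiple of λ/2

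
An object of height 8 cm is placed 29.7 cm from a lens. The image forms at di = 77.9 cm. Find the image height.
hi = (-di/do) × ho = -20.98 cm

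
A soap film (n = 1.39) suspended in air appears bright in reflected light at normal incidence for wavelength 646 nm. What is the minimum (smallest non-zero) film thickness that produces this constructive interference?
2nt = (m − ½)λ with m = 1 → t = (m − ½)λ/(2n) = 116.2 nm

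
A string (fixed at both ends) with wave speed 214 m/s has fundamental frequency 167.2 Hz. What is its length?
L = v/(2f₁) = 0.64 m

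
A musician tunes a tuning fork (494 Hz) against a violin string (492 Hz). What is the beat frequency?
2 Hz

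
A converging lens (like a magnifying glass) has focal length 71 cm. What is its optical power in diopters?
P = 1/f = 1.408 D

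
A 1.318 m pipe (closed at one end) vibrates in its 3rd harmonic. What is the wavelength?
λₙ = 4L/n = 1.757 m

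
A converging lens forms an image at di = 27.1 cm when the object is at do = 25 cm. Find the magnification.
M = −di/do = -1.084 (inverted image)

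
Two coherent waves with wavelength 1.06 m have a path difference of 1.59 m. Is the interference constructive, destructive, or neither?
destructive — path difference = 1.5λ, an odd multiple of λ/2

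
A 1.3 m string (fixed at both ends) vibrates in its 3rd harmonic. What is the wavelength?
λₙ = 2L/n = 0.8667 m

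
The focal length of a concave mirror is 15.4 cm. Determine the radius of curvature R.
R = 2|f| = 30.8 cm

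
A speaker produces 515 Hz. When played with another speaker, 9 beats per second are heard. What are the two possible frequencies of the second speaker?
f₂ = 515 ± 9 Hz → 524 Hz or 506 Hz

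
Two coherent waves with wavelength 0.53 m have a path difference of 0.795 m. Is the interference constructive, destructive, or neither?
destructive — path difference = 1.5λ, an odd multiple of λ/2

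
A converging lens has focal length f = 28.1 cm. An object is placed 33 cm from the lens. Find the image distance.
1/di = 1/f − 1/do → di = 189.2 cm (real image)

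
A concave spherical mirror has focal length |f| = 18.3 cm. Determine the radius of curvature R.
R = 2|f| = 36.6 cm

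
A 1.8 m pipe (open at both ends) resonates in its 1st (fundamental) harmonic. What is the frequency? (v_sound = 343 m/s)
fₙ = nv/(2L) = 95.28 Hz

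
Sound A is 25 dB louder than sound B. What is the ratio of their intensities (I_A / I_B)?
I_A/I_B = 10^(Δβ/10) = 316.2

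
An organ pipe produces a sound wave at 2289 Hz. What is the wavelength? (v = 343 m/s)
λ = v/f = 0.1498 m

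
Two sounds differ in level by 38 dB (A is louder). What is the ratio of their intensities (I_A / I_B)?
I_A/I_B = 10^(Δβ/10) = 6310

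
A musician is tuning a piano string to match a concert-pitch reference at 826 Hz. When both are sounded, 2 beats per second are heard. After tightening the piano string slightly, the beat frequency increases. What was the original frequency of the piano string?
828 Hz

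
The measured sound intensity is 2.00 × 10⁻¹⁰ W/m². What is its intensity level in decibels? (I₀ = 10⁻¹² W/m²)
β = 10·log₁₀(I/I₀) = 23.01 dB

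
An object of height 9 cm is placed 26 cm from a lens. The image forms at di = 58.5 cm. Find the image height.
hi = (-di/do) × ho = -20.25 cm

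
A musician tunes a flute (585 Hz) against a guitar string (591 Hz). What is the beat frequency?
6 Hz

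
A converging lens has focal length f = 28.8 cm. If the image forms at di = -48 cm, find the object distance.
1/do = 1/f − 1/di → do = 18 cm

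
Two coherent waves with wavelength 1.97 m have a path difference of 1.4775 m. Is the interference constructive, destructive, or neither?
neither (partial) — path difference = 0.75λ, neither a whole number of wavelengths nor an odd multiple of λ/2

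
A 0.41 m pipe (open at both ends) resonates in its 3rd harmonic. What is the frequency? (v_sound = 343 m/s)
fₙ = nv/(2L) = 1255 Hz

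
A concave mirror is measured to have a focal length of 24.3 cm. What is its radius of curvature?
R = 2|f| = 48.6 cm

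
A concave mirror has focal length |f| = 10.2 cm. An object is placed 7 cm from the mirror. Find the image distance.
f = +10.2 cm (concave); 1/di = 1/f − 1/do → di = -22.31 cm (virtual image, behind mirror)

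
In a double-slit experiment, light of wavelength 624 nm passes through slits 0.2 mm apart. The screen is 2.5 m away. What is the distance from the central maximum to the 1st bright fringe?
y = mλL/d = 7.8 mm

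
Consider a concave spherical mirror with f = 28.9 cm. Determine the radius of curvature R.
R = 2|f| = 57.8 cm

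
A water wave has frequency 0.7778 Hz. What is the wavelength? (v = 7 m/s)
λ = v/f = 9 m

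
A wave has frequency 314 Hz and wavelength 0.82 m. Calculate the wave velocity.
v = fλ = 257.5 m/s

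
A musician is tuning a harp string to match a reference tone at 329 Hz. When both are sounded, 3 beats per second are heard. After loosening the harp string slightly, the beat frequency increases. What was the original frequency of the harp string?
326 Hz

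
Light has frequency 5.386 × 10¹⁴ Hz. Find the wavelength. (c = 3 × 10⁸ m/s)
λ = c/f = 557 nm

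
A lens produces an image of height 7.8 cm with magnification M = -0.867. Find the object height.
ho = |hi|/|M| = 8.997 cm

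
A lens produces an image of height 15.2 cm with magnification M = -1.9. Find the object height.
ho = |hi|/|M| = 8 cm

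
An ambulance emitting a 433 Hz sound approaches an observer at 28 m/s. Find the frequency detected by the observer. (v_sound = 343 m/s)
f_obs = f·v/(v − v_s) = 471.5 Hz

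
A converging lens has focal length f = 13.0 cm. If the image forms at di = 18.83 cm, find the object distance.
1/do = 1/f − 1/di → do = 41.99 cm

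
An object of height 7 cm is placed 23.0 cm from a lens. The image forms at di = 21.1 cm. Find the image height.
hi = (-di/do) × ho = -6.422 cm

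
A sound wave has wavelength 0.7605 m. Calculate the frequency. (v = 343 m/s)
f = v/λ = 451 Hz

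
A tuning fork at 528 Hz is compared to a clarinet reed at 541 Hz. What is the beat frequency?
13 Hz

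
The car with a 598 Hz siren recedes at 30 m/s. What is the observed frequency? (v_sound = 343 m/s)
f_obs = f·v/(v + v_s) = 549.9 Hz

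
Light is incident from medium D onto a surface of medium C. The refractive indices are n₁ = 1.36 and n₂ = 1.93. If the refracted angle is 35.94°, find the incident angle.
sin θ₁ = (n₂/n₁)·sin θ₂ → θ₁ = 56.4°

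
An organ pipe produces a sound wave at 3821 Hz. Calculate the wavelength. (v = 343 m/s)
λ = v/f = 0.08977 m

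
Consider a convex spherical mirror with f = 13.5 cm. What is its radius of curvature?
R = 2|f| = 27 cm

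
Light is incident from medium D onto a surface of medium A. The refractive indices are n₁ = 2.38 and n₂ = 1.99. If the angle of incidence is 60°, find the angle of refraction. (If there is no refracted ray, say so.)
sin θ₂ = (n₁/n₂)·sin θ₁ = 1.036 > 1, so there is no refracted ray — the light undergoes total internal reflection.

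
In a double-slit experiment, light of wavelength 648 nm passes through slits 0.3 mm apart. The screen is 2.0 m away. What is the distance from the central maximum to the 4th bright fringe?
y = mλL/d = 17.28 mm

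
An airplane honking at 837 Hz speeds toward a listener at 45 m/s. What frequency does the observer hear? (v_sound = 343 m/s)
f_obs = f·v/(v − v_s) = 963.4 Hz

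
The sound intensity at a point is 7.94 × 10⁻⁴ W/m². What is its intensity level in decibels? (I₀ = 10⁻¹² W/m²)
β = 10·log₁₀(I/I₀) = 89 dB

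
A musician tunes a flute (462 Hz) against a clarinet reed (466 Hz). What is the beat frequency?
4 Hz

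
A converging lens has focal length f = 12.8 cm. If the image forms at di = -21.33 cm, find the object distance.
1/do = 1/f − 1/di → do = 8 cm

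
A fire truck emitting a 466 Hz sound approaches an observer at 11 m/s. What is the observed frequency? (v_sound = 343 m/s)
f_obs = f·v/(v − v_s) = 481.4 Hz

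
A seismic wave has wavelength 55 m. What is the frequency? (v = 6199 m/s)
f = v/λ = 112.7 Hz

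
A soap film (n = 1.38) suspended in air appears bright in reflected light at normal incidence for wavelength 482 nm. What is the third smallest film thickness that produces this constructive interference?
2nt = (m − ½)λ with m = 3 → t = (m − ½)λ/(2n) = 436.6 nm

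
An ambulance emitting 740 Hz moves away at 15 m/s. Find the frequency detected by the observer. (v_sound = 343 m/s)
f_obs = f·v/(v + v_s) = 709 Hz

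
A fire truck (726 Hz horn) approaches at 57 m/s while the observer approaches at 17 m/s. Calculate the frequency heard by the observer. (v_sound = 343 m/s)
f_obs = f·(v + v_o)/(v − v_s) = 913.8 Hz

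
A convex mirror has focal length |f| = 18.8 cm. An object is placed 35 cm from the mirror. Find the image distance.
f = −18.8 cm (convex); 1/di = 1/f − 1/do → di = -12.23 cm (virtual image, behind mirror)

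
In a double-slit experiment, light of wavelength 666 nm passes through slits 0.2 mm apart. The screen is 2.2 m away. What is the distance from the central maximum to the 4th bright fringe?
y = mλL/d = 29.3 mm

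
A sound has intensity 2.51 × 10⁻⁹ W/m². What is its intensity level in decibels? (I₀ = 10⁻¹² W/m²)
β = 10·log₁₀(I/I₀) = 34 dB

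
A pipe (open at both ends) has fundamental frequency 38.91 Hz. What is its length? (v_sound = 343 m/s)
L = v/(2f₁) = 4.408 m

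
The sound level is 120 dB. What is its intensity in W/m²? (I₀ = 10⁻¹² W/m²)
I = I₀·10^(β/10) = 1.00 × 10⁰ W/m²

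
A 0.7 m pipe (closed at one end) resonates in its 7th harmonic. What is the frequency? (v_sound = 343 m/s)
fₙ = nv/(4L) = 857.5 Hz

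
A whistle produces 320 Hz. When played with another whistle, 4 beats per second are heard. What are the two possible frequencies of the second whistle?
f₂ = 320 ± 4 Hz → 324 Hz or 316 Hz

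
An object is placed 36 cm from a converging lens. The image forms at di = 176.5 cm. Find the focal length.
1/f = 1/do + 1/di → f = 29.9 cm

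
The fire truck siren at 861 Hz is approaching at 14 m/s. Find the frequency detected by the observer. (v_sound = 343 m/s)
f_obs = f·v/(v − v_s) = 897.6 Hz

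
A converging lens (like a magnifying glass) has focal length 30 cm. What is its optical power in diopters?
P = 1/f = 3.333 D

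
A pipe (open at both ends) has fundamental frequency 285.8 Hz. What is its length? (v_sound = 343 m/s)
L = v/(2f₁) = 0.6001 m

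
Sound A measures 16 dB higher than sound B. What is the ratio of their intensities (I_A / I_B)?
I_A/I_B = 10^(Δβ/10) = 39.81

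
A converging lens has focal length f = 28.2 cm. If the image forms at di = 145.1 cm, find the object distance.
1/do = 1/f − 1/di → do = 35 cm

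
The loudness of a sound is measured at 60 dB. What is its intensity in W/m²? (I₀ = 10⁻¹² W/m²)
I = I₀·10^(β/10) = 1.00 × 10⁻⁶ W/m²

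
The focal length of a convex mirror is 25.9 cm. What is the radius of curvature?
R = 2|f| = 51.8 cm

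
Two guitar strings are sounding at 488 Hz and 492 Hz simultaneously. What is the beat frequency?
4 Hz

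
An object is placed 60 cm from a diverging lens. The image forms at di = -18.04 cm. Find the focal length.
1/f = 1/do + 1/di → f = -25.8 cm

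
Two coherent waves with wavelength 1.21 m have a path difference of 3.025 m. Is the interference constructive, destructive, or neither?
destructive — path difference = 2.5λ, an odd multiple of λ/2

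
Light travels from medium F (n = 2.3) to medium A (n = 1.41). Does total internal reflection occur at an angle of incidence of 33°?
θc = arcsin(n₂/n₁) = 37.81°; 33° < θc, so no — the ray refracts.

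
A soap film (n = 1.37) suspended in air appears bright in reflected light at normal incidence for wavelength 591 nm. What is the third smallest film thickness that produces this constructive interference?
2nt = (m − ½)λ with m = 3 → t = (m − ½)λ/(2n) = 539.2 nm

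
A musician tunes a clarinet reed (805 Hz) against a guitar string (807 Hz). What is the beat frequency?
2 Hz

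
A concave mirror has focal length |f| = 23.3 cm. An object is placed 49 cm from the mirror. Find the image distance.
f = +23.3 cm (concave); 1/di = 1/f − 1/do → di = 44.42 cm (real image, in front of mirror)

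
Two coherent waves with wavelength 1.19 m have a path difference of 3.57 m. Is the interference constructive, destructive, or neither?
constructive — path difference = 3λ, a whole number of wavelengths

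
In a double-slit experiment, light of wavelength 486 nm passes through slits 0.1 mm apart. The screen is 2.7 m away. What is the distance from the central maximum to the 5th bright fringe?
y = mλL/d = 65.61 mm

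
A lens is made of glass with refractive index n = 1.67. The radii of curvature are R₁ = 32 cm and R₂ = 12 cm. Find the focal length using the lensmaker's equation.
1/f = (n − 1)(1/R₁ − 1/R₂) → f = -28.66 cm (diverging lens)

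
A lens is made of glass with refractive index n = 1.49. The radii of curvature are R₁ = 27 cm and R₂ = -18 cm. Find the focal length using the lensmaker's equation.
1/f = (n − 1)(1/R₁ − 1/R₂) → f = 22.04 cm (converging lens)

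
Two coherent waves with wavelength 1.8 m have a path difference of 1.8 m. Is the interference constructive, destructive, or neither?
constructive — path difference = 1λ, a whole number of wavelengths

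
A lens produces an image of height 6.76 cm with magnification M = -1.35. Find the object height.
ho = |hi|/|M| = 5.007 cm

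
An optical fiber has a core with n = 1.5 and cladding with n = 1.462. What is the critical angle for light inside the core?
θc = arcsin(n_cladding/n_core) = 77.08°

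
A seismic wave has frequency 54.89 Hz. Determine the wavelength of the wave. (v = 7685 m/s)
λ = v/f = 140 m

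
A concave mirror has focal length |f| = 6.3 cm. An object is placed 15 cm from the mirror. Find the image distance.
f = +6.3 cm (concave); 1/di = 1/f − 1/do → di = 10.86 cm (real image, in front of mirror)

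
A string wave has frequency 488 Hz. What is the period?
T = 1/f = 0.002049 s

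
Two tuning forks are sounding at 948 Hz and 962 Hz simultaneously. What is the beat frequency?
14 Hz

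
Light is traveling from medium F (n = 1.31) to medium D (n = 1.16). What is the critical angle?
θc = arcsin(n₂/n₁) = 62.31°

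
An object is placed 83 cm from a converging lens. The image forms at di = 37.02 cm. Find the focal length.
1/f = 1/do + 1/di → f = 25.6 cm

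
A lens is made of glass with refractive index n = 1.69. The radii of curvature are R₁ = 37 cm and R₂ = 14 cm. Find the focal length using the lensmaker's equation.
1/f = (n − 1)(1/R₁ − 1/R₂) → f = -32.64 cm (diverging lens)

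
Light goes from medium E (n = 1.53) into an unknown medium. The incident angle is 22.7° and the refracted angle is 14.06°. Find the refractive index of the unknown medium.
n₂ = n₁·sin θ₁ / sin θ₂ = 2.43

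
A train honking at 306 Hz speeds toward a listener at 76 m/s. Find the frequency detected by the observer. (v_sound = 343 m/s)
f_obs = f·v/(v − v_s) = 393.1 Hz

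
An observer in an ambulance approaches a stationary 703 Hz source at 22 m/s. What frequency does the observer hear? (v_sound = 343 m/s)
f_obs = f·(v + v_o)/v = 748.1 Hz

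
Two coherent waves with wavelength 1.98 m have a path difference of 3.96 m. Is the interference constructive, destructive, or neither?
constructive — path difference = 2λ, a whole number of wavelengths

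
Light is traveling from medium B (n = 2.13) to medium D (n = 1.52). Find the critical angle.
θc = arcsin(n₂/n₁) = 45.53°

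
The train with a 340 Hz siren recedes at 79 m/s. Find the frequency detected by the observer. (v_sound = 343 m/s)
f_obs = f·v/(v + v_s) = 276.4 Hz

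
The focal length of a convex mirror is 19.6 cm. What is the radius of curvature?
R = 2|f| = 39.2 cm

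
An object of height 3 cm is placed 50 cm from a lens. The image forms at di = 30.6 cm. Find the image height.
hi = (-di/do) × ho = -1.836 cm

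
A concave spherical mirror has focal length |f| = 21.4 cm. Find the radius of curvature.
R = 2|f| = 42.8 cm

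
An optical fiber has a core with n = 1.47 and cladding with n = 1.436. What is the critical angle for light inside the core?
θc = arcsin(n_cladding/n_core) = 77.65°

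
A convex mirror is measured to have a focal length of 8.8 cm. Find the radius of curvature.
R = 2|f| = 17.6 cm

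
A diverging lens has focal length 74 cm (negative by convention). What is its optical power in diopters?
P = 1/f = -1.351 D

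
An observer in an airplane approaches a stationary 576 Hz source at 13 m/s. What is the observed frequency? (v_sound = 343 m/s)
f_obs = f·(v + v_o)/v = 597.8 Hz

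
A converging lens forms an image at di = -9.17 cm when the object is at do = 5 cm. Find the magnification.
M = −di/do = 1.834 (upright image)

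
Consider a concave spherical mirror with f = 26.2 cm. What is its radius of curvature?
R = 2|f| = 52.4 cm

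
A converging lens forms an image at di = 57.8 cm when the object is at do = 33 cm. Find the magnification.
M = −di/do = -1.752 (inverted image)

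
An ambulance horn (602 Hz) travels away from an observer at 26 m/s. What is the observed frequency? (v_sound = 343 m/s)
f_obs = f·v/(v + v_s) = 559.6 Hz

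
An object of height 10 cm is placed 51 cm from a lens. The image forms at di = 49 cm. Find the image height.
hi = (-di/do) × ho = -9.608 cm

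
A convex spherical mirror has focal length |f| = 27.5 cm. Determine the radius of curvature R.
R = 2|f| = 55 cm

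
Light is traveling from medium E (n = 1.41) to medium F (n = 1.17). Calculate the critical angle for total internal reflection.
θc = arcsin(n₂/n₁) = 56.08°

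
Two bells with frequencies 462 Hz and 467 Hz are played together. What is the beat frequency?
5 Hz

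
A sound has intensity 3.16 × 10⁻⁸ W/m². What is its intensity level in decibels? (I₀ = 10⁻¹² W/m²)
β = 10·log₁₀(I/I₀) = 45 dB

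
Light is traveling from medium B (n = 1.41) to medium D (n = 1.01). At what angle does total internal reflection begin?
θc = arcsin(n₂/n₁) = 45.75°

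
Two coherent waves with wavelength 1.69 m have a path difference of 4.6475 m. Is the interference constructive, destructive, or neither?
neither (partial) — path difference = 2.75λ, neither a whole number of wavelengths nor an odd multiple of λ/2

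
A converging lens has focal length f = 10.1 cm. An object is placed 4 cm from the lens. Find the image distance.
1/di = 1/f − 1/do → di = -6.623 cm (virtual image)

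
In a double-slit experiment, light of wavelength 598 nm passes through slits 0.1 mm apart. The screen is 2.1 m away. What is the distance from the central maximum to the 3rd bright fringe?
y = mλL/d = 37.67 mm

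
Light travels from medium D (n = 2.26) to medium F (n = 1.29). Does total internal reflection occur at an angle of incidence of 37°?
θc = arcsin(n₂/n₁) = 34.81°; 37° > θc, so yes — total internal reflection.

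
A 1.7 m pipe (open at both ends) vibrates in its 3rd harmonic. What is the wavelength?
λₙ = 2L/n = 1.133 m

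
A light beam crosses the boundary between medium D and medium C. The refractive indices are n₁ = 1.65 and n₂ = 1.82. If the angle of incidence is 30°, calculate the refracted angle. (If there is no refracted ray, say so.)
sin θ₂ = (n₁/n₂)·sin θ₁ = 0.4533 → θ₂ = 26.96°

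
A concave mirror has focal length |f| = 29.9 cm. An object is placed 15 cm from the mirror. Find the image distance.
f = +29.9 cm (concave); 1/di = 1/f − 1/do → di = -30.1 cm (virtual image, behind mirror)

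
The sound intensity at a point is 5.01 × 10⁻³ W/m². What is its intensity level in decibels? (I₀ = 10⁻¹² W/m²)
β = 10·log₁₀(I/I₀) = 97 dB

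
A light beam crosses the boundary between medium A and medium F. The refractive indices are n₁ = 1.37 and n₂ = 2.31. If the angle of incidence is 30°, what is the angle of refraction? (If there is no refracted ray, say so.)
sin θ₂ = (n₁/n₂)·sin θ₁ = 0.2965 → θ₂ = 17.25°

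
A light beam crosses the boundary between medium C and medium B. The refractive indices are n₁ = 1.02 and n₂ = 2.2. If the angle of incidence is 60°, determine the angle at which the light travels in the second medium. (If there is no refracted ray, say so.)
sin θ₂ = (n₁/n₂)·sin θ₁ = 0.4015 → θ₂ = 23.67°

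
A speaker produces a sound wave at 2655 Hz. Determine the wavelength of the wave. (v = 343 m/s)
λ = v/f = 0.1292 m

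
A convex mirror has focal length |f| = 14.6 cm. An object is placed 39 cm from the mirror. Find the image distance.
f = −14.6 cm (convex); 1/di = 1/f − 1/do → di = -10.62 cm (virtual image, behind mirror)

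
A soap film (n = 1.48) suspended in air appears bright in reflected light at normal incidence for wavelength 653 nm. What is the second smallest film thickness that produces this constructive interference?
2nt = (m − ½)λ with m = 2 → t = (m − ½)λ/(2n) = 330.9 nm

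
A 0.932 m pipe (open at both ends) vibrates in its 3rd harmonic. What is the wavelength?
λₙ = 2L/n = 0.6213 m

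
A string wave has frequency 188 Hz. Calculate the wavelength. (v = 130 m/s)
λ = v/f = 0.6915 m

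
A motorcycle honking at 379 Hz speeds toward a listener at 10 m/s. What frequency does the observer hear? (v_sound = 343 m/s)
f_obs = f·v/(v − v_s) = 390.4 Hz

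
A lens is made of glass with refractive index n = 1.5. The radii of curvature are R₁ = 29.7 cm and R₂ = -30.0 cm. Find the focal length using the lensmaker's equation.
1/f = (n − 1)(1/R₁ − 1/R₂) → f = 29.85 cm (converging lens)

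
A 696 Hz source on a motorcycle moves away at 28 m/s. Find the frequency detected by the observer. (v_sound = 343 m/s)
f_obs = f·v/(v + v_s) = 643.5 Hz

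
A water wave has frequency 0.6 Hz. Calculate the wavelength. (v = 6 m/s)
λ = v/f = 10 m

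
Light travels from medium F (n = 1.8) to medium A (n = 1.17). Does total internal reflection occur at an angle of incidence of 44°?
θc = arcsin(n₂/n₁) = 40.54°; 44° > θc, so yes — total internal reflection.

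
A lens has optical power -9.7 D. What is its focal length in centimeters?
f = 1/P = -10.31 cm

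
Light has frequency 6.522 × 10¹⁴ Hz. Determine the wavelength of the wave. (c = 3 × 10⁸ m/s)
λ = c/f = 460 nm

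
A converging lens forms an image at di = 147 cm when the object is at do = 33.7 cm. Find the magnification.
M = −di/do = -4.362 (inverted image)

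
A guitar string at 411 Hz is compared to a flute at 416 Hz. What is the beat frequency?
5 Hz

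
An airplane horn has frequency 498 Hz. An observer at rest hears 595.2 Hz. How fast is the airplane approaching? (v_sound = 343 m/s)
v_s = v·(1 − f/f_obs) = 56.01 m/s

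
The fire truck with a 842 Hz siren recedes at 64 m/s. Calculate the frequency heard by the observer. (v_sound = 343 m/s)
f_obs = f·v/(v + v_s) = 709.6 Hz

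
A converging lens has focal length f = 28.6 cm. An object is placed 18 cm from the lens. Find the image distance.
1/di = 1/f − 1/do → di = -48.57 cm (virtual image)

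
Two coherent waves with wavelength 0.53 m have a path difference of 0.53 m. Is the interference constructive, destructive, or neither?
constructive — path difference = 1λ, a whole number of wavelengths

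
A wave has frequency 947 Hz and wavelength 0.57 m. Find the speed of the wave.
v = fλ = 539.8 m/s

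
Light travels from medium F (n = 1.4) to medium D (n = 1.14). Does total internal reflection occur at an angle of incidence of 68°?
θc = arcsin(n₂/n₁) = 54.52°; 68° > θc, so yes — total internal reflection.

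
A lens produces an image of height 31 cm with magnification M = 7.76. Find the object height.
ho = |hi|/|M| = 3.995 cm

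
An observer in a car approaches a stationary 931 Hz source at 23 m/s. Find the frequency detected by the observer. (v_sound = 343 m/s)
f_obs = f·(v + v_o)/v = 993.4 Hz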